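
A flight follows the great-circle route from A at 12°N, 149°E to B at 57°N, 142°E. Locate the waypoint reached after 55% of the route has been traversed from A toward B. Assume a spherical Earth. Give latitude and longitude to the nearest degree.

Write both endpoints as unit vectors p₁, p₂ with components (cos φ cos λ, cos φ sin λ, sin φ).
The central angle between the endpoints is δ = arccos(p₁·p₂) ≈ 0.791 rad (45.3°).
Interpolate at f = 0.55 with slerp weights a = sin((1−f)δ)/sin δ ≈ 0.490, b = sin(fδ)/sin δ ≈ 0.593.
p = a·p₁ + b·p₂ ≈ (-0.665, 0.446, 0.599); φ = arcsin(p_z) ≈ 36.80°, λ = atan2(p_y, p_x) ≈ 146.18°.

≈ 37°N, 146°E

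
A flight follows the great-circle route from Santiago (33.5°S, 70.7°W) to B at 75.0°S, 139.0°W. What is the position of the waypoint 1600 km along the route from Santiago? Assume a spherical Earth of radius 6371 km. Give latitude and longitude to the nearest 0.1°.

≈ 47.1°S, 77.1°W

Write both endpoints as unit vectors p₁, p₂ with components (cos φ cos λ, cos φ sin λ, sin φ).
The central angle between the endpoints is δ = arccos(p₁·p₂) ≈ 0.911 rad (52.2°). The total great-circle distance is δ·R ≈ 0.911 × 6371 ≈ 5804 km, so the target fraction is f = 1600/5804 ≈ 0.276.
Interpolate at f ≈ 0.276 with slerp weights a = sin((1−f)δ)/sin δ ≈ 0.776, b = sin(fδ)/sin δ ≈ 0.315.
p = a·p₁ + b·p₂ ≈ (0.152, -0.664, -0.732); φ = arcsin(p_z) ≈ -47.06°, λ = atan2(p_y, p_x) ≈ -77.07°.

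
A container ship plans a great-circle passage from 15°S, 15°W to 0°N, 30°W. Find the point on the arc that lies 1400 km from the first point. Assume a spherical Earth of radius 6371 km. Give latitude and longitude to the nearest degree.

≈ 6°S, 24°W

The haversine formula gives a central angle δ ≈ 0.368 rad (21.1°) between the endpoints. The total great-circle distance is δ·R ≈ 0.368 × 6371 ≈ 2345 km, so the target fraction is f = 1400/2345 ≈ 0.597.
Interpolate at f ≈ 0.597 with slerp weights a = sin((1−f)δ)/sin δ ≈ 0.411, b = sin(fδ)/sin δ ≈ 0.606.
p = a·p₁ + b·p₂ ≈ (0.908, -0.406, -0.106); φ = arcsin(p_z) ≈ -6.10°, λ = atan2(p_y, p_x) ≈ -24.07°.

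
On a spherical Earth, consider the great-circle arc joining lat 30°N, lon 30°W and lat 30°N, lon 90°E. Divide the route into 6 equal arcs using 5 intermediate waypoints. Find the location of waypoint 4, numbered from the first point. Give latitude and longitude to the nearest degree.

Convert each endpoint to a unit vector on the sphere (x = cos φ cos λ, y = cos φ sin λ, z = sin φ).
The central angle between the endpoints is δ = arccos(p₁·p₂) ≈ 1.696 rad (97.2°).
Interpolate at f = 4/6 with slerp weights a = sin((1−f)δ)/sin δ ≈ 0.540, b = sin(fδ)/sin δ ≈ 0.912.
p = a·p₁ + b·p₂ ≈ (0.405, 0.556, 0.726); φ = arcsin(p_z) ≈ 46.55°, λ = atan2(p_y, p_x) ≈ 53.93°.

≈ lat 47°N, lon 54°E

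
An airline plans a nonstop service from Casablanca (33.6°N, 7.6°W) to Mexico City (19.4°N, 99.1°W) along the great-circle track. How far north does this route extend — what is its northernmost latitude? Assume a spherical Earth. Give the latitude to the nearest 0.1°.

The great circle lies in the plane with unit normal n̂ = (p₁ × p₂)/|p₁ × p₂|.
Here n̂_z ≈ -0.796; the vertex latitude is φ_max = arccos|n̂_z| ≈ 37.2°.
Check via Clairaut: cos φ_max = |cos φ₁| · sin C = cos(33.6°)·sin(72.9°) ≈ 0.796, again giving ≈ 37.2°.

≈ 37.2°N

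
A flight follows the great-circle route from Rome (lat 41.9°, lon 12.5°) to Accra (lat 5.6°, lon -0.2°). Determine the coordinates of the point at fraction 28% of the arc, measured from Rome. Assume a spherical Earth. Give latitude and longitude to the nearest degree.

≈ lat 32°, lon 8°

From cos δ = sin φ₁ sin φ₂ + cos φ₁ cos φ₂ cos Δλ, the central angle is δ ≈ 0.664 rad (38.0°).
Interpolate at f = 0.28 with slerp weights a = sin((1−f)δ)/sin δ ≈ 0.747, b = sin(fδ)/sin δ ≈ 0.300.
p = a·p₁ + b·p₂ ≈ (0.841, 0.119, 0.528); φ = arcsin(p_z) ≈ 31.86°, λ = atan2(p_y, p_x) ≈ 8.07°.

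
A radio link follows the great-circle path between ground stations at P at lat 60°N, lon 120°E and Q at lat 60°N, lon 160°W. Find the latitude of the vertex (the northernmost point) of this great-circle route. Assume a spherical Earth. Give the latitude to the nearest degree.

≈ 66°N

The great circle lies in the plane with unit normal n̂ = (p₁ × p₂)/|p₁ × p₂|.
Here n̂_z ≈ +0.404; the vertex latitude is φ_max = arccos|n̂_z| ≈ 66.1°.
Check via Clairaut: cos φ_max = |cos φ₁| · sin C = cos(60.0°)·sin(54.0°) ≈ 0.404, again giving ≈ 66.1°.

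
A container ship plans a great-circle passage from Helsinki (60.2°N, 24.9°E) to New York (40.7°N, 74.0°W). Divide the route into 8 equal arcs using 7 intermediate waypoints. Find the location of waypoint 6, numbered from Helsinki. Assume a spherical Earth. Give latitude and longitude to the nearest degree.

≈ 52°N, 60°W

From cos δ = sin φ₁ sin φ₂ + cos φ₁ cos φ₂ cos Δλ, the central angle is δ ≈ 1.038 rad (59.5°).
Interpolate at f = 6/8 with slerp weights a = sin((1−f)δ)/sin δ ≈ 0.298, b = sin(fδ)/sin δ ≈ 0.815.
p = a·p₁ + b·p₂ ≈ (0.305, -0.532, 0.790); φ = arcsin(p_z) ≈ 52.20°, λ = atan2(p_y, p_x) ≈ -60.19°.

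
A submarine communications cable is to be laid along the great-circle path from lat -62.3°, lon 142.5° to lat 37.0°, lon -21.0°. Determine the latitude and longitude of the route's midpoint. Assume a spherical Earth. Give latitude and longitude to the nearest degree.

≈ lat -37°, lon 0°

Write both endpoints as unit vectors p₁, p₂ with components (cos φ cos λ, cos φ sin λ, sin φ).
The central angle between the endpoints is δ = arccos(p₁·p₂) ≈ 2.666 rad (152.7°).
Interpolate at f = 1/2 with slerp weights a = sin((1−f)δ)/sin δ ≈ 2.120, b = sin(fδ)/sin δ ≈ 2.120.
p = a·p₁ + b·p₂ ≈ (0.799, -0.007, -0.601); φ = arcsin(p_z) ≈ -36.96°, λ = atan2(p_y, p_x) ≈ -0.49°.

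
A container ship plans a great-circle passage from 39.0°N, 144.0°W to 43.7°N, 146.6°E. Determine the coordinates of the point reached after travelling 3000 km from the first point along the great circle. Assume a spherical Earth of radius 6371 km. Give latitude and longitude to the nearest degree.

≈ 47°N, 180°E

The haversine formula gives a central angle δ ≈ 0.886 rad (50.8°) between the endpoints. The total great-circle distance is δ·R ≈ 0.886 × 6371 ≈ 5645 km, so the target fraction is f = 3000/5645 ≈ 0.531.
Interpolate at f ≈ 0.531 with slerp weights a = sin((1−f)δ)/sin δ ≈ 0.521, b = sin(fδ)/sin δ ≈ 0.586.
p = a·p₁ + b·p₂ ≈ (-0.681, -0.005, 0.732); φ = arcsin(p_z) ≈ 47.08°, λ = atan2(p_y, p_x) ≈ -179.60°.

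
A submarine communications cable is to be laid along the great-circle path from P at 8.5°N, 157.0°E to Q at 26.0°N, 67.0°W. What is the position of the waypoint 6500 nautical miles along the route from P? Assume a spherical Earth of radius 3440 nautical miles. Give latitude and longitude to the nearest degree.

From cos δ = sin φ₁ sin φ₂ + cos φ₁ cos φ₂ cos Δλ, the central angle is δ ≈ 2.183 rad (125.1°). The total great-circle distance is δ·R ≈ 2.183 × 3440 ≈ 7509 nmi, so the target fraction is f = 6500/7509 ≈ 0.866.
Interpolate at f ≈ 0.866 with slerp weights a = sin((1−f)δ)/sin δ ≈ 0.353, b = sin(fδ)/sin δ ≈ 1.160.
p = a·p₁ + b·p₂ ≈ (0.086, -0.823, 0.561); φ = arcsin(p_z) ≈ 34.12°, λ = atan2(p_y, p_x) ≈ -84.05°.

≈ 34°N, 84°W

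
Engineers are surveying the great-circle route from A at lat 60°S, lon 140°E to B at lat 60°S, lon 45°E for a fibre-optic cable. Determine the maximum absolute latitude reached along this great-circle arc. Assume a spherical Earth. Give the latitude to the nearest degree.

≈ 69°S

The great circle lies in the plane with unit normal n̂ = (p₁ × p₂)/|p₁ × p₂|.
Here n̂_z ≈ -0.363; the vertex latitude is φ_max = arccos|n̂_z| ≈ 68.7°.
Check via Clairaut: cos φ_max = |cos φ₁| · sin C = cos(60.0°)·sin(133.4°) ≈ 0.363, again giving ≈ 68.7°.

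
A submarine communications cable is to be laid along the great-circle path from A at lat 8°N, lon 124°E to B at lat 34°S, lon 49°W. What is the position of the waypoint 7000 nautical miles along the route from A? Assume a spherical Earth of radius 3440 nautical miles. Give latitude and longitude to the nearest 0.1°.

The haversine formula gives a central angle δ ≈ 2.674 rad (153.2°) between the endpoints. The total great-circle distance is δ·R ≈ 2.674 × 3440 ≈ 9199 nmi, so the target fraction is f = 7000/9199 ≈ 0.761.
Interpolate at f ≈ 0.761 with slerp weights a = sin((1−f)δ)/sin δ ≈ 1.324, b = sin(fδ)/sin δ ≈ 1.984.
p = a·p₁ + b·p₂ ≈ (0.346, -0.155, -0.925); φ = arcsin(p_z) ≈ -67.71°, λ = atan2(p_y, p_x) ≈ -24.09°.

≈ lat 67.7°S, lon 24.1°W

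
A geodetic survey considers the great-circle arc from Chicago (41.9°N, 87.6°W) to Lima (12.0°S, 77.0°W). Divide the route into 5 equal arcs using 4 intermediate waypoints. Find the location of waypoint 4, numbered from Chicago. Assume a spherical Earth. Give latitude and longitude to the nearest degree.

≈ (1°S, 79°W)

Write both endpoints as unit vectors p₁, p₂ with components (cos φ cos λ, cos φ sin λ, sin φ).
The central angle between the endpoints is δ = arccos(p₁·p₂) ≈ 0.956 rad (54.8°).
Interpolate at f = 4/5 with slerp weights a = sin((1−f)δ)/sin δ ≈ 0.233, b = sin(fδ)/sin δ ≈ 0.848.
p = a·p₁ + b·p₂ ≈ (0.194, -0.981, -0.021); φ = arcsin(p_z) ≈ -1.20°, λ = atan2(p_y, p_x) ≈ -78.83°.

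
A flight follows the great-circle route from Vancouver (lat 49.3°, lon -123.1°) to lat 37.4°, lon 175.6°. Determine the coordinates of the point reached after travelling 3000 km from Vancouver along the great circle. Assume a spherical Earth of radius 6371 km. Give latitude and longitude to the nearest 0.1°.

≈ lat 46.1°, lon -163.4°

The haversine formula gives a central angle δ ≈ 0.782 rad (44.8°) between the endpoints. The total great-circle distance is δ·R ≈ 0.782 × 6371 ≈ 4984 km, so the target fraction is f = 3000/4984 ≈ 0.602.
Interpolate at f ≈ 0.602 with slerp weights a = sin((1−f)δ)/sin δ ≈ 0.435, b = sin(fδ)/sin δ ≈ 0.644.
p = a·p₁ + b·p₂ ≈ (-0.665, -0.198, 0.720); φ = arcsin(p_z) ≈ 46.09°, λ = atan2(p_y, p_x) ≈ -163.39°.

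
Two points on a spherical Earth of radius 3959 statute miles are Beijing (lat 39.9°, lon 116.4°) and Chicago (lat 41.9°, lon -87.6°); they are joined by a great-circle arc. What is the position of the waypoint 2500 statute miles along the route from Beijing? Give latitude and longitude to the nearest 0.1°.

≈ lat 71.7°, lon 151.2°

From cos δ = sin φ₁ sin φ₂ + cos φ₁ cos φ₂ cos Δλ, the central angle is δ ≈ 1.664 rad (95.4°). The total great-circle distance is δ·R ≈ 1.664 × 3959 ≈ 6589 mi, so the target fraction is f = 2500/6589 ≈ 0.379.
Interpolate at f ≈ 0.379 with slerp weights a = sin((1−f)δ)/sin δ ≈ 0.862, b = sin(fδ)/sin δ ≈ 0.593.
p = a·p₁ + b·p₂ ≈ (-0.276, 0.152, 0.949); φ = arcsin(p_z) ≈ 71.66°, λ = atan2(p_y, p_x) ≈ 151.18°.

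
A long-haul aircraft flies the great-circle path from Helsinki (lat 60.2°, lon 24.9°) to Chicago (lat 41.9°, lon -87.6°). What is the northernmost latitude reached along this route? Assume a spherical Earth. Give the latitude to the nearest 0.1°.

≈ 67.7°

The great circle lies in the plane with unit normal n̂ = (p₁ × p₂)/|p₁ × p₂|.
Here n̂_z ≈ -0.380; the vertex latitude is φ_max = arccos|n̂_z| ≈ 67.7°.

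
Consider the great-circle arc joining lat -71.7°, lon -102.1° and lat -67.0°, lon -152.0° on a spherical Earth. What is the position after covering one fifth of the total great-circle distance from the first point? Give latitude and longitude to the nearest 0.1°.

Convert each endpoint to a unit vector on the sphere (x = cos φ cos λ, y = cos φ sin λ, z = sin φ).
The central angle between the endpoints is δ = arccos(p₁·p₂) ≈ 0.308 rad (17.6°).
Interpolate at f = 1/5 with slerp weights a = sin((1−f)δ)/sin δ ≈ 0.805, b = sin(fδ)/sin δ ≈ 0.203.
p = a·p₁ + b·p₂ ≈ (-0.123, -0.284, -0.951); φ = arcsin(p_z) ≈ -71.96°, λ = atan2(p_y, p_x) ≈ -113.40°.

≈ lat -72.0°, lon -113.4°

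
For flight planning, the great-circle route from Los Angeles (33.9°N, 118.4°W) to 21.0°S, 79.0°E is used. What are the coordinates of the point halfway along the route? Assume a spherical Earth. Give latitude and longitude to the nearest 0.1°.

Write both endpoints as unit vectors p₁, p₂ with components (cos φ cos λ, cos φ sin λ, sin φ).
The central angle between the endpoints is δ = arccos(p₁·p₂) ≈ 2.791 rad (159.9°).
Interpolate at f = 1/2 with slerp weights a = sin((1−f)δ)/sin δ ≈ 2.870, b = sin(fδ)/sin δ ≈ 2.870.
p = a·p₁ + b·p₂ ≈ (-0.622, 0.535, 0.572); φ = arcsin(p_z) ≈ 34.91°, λ = atan2(p_y, p_x) ≈ 139.30°.

≈ 34.9°N, 139.3°E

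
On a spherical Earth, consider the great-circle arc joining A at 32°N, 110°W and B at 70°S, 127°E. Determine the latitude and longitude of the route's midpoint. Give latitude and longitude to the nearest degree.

From cos δ = sin φ₁ sin φ₂ + cos φ₁ cos φ₂ cos Δλ, the central angle is δ ≈ 2.286 rad (131.0°).
Interpolate at f = 1/2 with slerp weights a = sin((1−f)δ)/sin δ ≈ 1.205, b = sin(fδ)/sin δ ≈ 1.205.
p = a·p₁ + b·p₂ ≈ (-0.598, -0.631, -0.494); φ = arcsin(p_z) ≈ -29.60°, λ = atan2(p_y, p_x) ≈ -133.43°.

≈ 30°S, 133°W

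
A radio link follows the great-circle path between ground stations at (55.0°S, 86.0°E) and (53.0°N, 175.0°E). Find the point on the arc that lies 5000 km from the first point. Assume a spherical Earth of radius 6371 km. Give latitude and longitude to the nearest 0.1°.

≈ (19.3°S, 122.3°E)

Convert each endpoint to a unit vector on the sphere (x = cos φ cos λ, y = cos φ sin λ, z = sin φ).
The central angle between the endpoints is δ = arccos(p₁·p₂) ≈ 2.276 rad (130.4°). The total great-circle distance is δ·R ≈ 2.276 × 6371 ≈ 14500 km, so the target fraction is f = 5000/14500 ≈ 0.345.
Interpolate at f ≈ 0.345 with slerp weights a = sin((1−f)δ)/sin δ ≈ 1.309, b = sin(fδ)/sin δ ≈ 0.928.
p = a·p₁ + b·p₂ ≈ (-0.504, 0.798, -0.331); φ = arcsin(p_z) ≈ -19.34°, λ = atan2(p_y, p_x) ≈ 122.29°.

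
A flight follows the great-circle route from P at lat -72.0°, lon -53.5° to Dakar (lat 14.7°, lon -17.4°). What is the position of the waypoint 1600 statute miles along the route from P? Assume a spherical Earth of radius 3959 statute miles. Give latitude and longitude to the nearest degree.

Convert each endpoint to a unit vector on the sphere (x = cos φ cos λ, y = cos φ sin λ, z = sin φ).
The central angle between the endpoints is δ = arccos(p₁·p₂) ≈ 1.571 rad (90.0°). The total great-circle distance is δ·R ≈ 1.571 × 3959 ≈ 6218 mi, so the target fraction is f = 1600/6218 ≈ 0.257.
Interpolate at f ≈ 0.257 with slerp weights a = sin((1−f)δ)/sin δ ≈ 0.919, b = sin(fδ)/sin δ ≈ 0.393.
p = a·p₁ + b·p₂ ≈ (0.532, -0.342, -0.775); φ = arcsin(p_z) ≈ -50.77°, λ = atan2(p_y, p_x) ≈ -32.75°.

≈ lat -51°, lon -33°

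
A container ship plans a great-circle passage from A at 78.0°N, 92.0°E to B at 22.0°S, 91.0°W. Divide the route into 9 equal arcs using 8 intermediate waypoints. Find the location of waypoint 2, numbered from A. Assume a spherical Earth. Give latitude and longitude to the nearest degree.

Convert each endpoint to a unit vector on the sphere (x = cos φ cos λ, y = cos φ sin λ, z = sin φ).
The central angle between the endpoints is δ = arccos(p₁·p₂) ≈ 2.164 rad (124.0°).
Interpolate at f = 2/9 with slerp weights a = sin((1−f)δ)/sin δ ≈ 1.198, b = sin(fδ)/sin δ ≈ 0.558.
p = a·p₁ + b·p₂ ≈ (-0.018, -0.268, 0.963); φ = arcsin(p_z) ≈ 74.41°, λ = atan2(p_y, p_x) ≈ -93.78°.

≈ 74°N, 94°W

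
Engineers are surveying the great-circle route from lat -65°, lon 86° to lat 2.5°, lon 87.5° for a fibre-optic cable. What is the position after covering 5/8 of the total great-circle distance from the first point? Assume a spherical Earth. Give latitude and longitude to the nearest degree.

≈ lat -23°, lon 87°

From cos δ = sin φ₁ sin φ₂ + cos φ₁ cos φ₂ cos Δλ, the central angle is δ ≈ 1.178 rad (67.5°).
Interpolate at f = 5/8 with slerp weights a = sin((1−f)δ)/sin δ ≈ 0.463, b = sin(fδ)/sin δ ≈ 0.727.
p = a·p₁ + b·p₂ ≈ (0.045, 0.921, -0.388); φ = arcsin(p_z) ≈ -22.81°, λ = atan2(p_y, p_x) ≈ 87.18°.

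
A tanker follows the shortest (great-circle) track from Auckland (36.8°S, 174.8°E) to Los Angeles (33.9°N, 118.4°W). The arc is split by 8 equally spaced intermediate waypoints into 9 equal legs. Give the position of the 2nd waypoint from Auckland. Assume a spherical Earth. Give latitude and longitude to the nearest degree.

Write both endpoints as unit vectors p₁, p₂ with components (cos φ cos λ, cos φ sin λ, sin φ).
The central angle between the endpoints is δ = arccos(p₁·p₂) ≈ 1.643 rad (94.1°).
Interpolate at f = 2/9 with slerp weights a = sin((1−f)δ)/sin δ ≈ 0.960, b = sin(fδ)/sin δ ≈ 0.358.
p = a·p₁ + b·p₂ ≈ (-0.907, -0.192, -0.375); φ = arcsin(p_z) ≈ -22.05°, λ = atan2(p_y, p_x) ≈ -168.06°.

≈ 22°S, 168°W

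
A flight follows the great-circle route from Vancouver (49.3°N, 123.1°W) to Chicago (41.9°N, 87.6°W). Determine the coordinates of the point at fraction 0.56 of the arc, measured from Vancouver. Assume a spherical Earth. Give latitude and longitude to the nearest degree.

From cos δ = sin φ₁ sin φ₂ + cos φ₁ cos φ₂ cos Δλ, the central angle is δ ≈ 0.448 rad (25.7°).
Interpolate at f = 0.56 with slerp weights a = sin((1−f)δ)/sin δ ≈ 0.452, b = sin(fδ)/sin δ ≈ 0.573.
p = a·p₁ + b·p₂ ≈ (-0.143, -0.673, 0.725); φ = arcsin(p_z) ≈ 46.51°, λ = atan2(p_y, p_x) ≈ -102.00°.

≈ (47°N, 102°W)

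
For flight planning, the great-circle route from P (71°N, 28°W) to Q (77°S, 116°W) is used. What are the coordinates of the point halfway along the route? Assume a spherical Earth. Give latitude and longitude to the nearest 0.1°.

≈ (4.1°S, 62.0°W)

Write both endpoints as unit vectors p₁, p₂ with components (cos φ cos λ, cos φ sin λ, sin φ).
The central angle between the endpoints is δ = arccos(p₁·p₂) ≈ 2.736 rad (156.7°).
Interpolate at f = 1/2 with slerp weights a = sin((1−f)δ)/sin δ ≈ 2.480, b = sin(fδ)/sin δ ≈ 2.480.
p = a·p₁ + b·p₂ ≈ (0.468, -0.881, -0.072); φ = arcsin(p_z) ≈ -4.10°, λ = atan2(p_y, p_x) ≈ -61.99°.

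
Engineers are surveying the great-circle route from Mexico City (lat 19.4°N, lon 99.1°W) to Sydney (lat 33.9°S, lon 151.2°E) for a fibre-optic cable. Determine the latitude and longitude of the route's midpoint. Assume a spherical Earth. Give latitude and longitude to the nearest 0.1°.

From cos δ = sin φ₁ sin φ₂ + cos φ₁ cos φ₂ cos Δλ, the central angle is δ ≈ 2.037 rad (116.7°).
Interpolate at f = 1/2 with slerp weights a = sin((1−f)δ)/sin δ ≈ 0.953, b = sin(fδ)/sin δ ≈ 0.953.
p = a·p₁ + b·p₂ ≈ (-0.835, -0.506, -0.215); φ = arcsin(p_z) ≈ -12.41°, λ = atan2(p_y, p_x) ≈ -148.77°.

≈ lat 12.4°S, lon 148.8°W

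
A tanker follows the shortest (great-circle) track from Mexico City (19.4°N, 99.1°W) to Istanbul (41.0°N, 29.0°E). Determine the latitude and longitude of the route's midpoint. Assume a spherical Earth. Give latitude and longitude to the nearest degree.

Convert each endpoint to a unit vector on the sphere (x = cos φ cos λ, y = cos φ sin λ, z = sin φ).
The central angle between the endpoints is δ = arccos(p₁·p₂) ≈ 1.794 rad (102.8°).
Interpolate at f = 1/2 with slerp weights a = sin((1−f)δ)/sin δ ≈ 0.801, b = sin(fδ)/sin δ ≈ 0.801.
p = a·p₁ + b·p₂ ≈ (0.409, -0.453, 0.792); φ = arcsin(p_z) ≈ 52.36°, λ = atan2(p_y, p_x) ≈ -47.90°.

≈ 52°N, 48°W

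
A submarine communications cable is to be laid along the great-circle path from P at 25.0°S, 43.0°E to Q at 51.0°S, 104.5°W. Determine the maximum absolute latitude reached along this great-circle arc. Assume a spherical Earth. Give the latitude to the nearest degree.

≈ 72°S

The great circle lies in the plane with unit normal n̂ = (p₁ × p₂)/|p₁ × p₂|.
Here n̂_z ≈ -0.310; the vertex latitude is φ_max = arccos|n̂_z| ≈ 71.9°.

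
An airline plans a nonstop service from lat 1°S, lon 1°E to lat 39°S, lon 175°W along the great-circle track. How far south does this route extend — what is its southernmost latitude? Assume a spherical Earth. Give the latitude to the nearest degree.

The great circle lies in the plane with unit normal n̂ = (p₁ × p₂)/|p₁ × p₂|.
Here n̂_z ≈ -0.084; the vertex latitude is φ_max = arccos|n̂_z| ≈ 85.2°.
Check via Clairaut: cos φ_max = |cos φ₁| · sin C = cos(1.0°)·sin(175.2°) ≈ 0.084, again giving ≈ 85.2°.

≈ 85°S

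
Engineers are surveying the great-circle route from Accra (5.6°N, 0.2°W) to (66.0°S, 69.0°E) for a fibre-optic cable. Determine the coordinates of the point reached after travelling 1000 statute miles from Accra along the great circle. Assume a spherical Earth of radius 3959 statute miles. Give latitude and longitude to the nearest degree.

≈ (8°S, 5°E)

Convert each endpoint to a unit vector on the sphere (x = cos φ cos λ, y = cos φ sin λ, z = sin φ).
The central angle between the endpoints is δ = arccos(p₁·p₂) ≈ 1.516 rad (86.9°). The total great-circle distance is δ·R ≈ 1.516 × 3959 ≈ 6003 mi, so the target fraction is f = 1000/6003 ≈ 0.167.
Interpolate at f ≈ 0.167 with slerp weights a = sin((1−f)δ)/sin δ ≈ 0.955, b = sin(fδ)/sin δ ≈ 0.250.
p = a·p₁ + b·p₂ ≈ (0.987, 0.092, -0.135); φ = arcsin(p_z) ≈ -7.79°, λ = atan2(p_y, p_x) ≈ 5.31°.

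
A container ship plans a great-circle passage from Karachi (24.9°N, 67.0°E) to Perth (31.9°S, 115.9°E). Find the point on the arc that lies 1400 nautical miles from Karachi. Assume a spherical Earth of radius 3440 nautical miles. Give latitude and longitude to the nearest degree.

≈ 7°N, 82°E

Convert each endpoint to a unit vector on the sphere (x = cos φ cos λ, y = cos φ sin λ, z = sin φ).
The central angle between the endpoints is δ = arccos(p₁·p₂) ≈ 1.283 rad (73.5°). The total great-circle distance is δ·R ≈ 1.283 × 3440 ≈ 4414 nmi, so the target fraction is f = 1400/4414 ≈ 0.317.
Interpolate at f ≈ 0.317 with slerp weights a = sin((1−f)δ)/sin δ ≈ 0.801, b = sin(fδ)/sin δ ≈ 0.413.
p = a·p₁ + b·p₂ ≈ (0.131, 0.984, 0.119); φ = arcsin(p_z) ≈ 6.85°, λ = atan2(p_y, p_x) ≈ 82.43°.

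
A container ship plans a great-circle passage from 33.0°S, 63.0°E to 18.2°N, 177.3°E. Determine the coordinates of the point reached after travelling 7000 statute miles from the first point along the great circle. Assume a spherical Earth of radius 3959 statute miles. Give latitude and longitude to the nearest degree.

Convert each endpoint to a unit vector on the sphere (x = cos φ cos λ, y = cos φ sin λ, z = sin φ).
The central angle between the endpoints is δ = arccos(p₁·p₂) ≈ 2.092 rad (119.9°). The total great-circle distance is δ·R ≈ 2.092 × 3959 ≈ 8282 mi, so the target fraction is f = 7000/8282 ≈ 0.845.
Interpolate at f ≈ 0.845 with slerp weights a = sin((1−f)δ)/sin δ ≈ 0.367, b = sin(fδ)/sin δ ≈ 1.131.
p = a·p₁ + b·p₂ ≈ (-0.933, 0.325, 0.153); φ = arcsin(p_z) ≈ 8.82°, λ = atan2(p_y, p_x) ≈ 160.81°.

≈ 9°N, 161°E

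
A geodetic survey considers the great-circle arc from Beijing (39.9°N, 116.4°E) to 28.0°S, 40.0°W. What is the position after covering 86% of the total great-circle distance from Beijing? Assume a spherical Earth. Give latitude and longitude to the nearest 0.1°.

Write both endpoints as unit vectors p₁, p₂ with components (cos φ cos λ, cos φ sin λ, sin φ).
The central angle between the endpoints is δ = arccos(p₁·p₂) ≈ 2.744 rad (157.2°).
Interpolate at f = 0.86 with slerp weights a = sin((1−f)δ)/sin δ ≈ 0.967, b = sin(fδ)/sin δ ≈ 1.819.
p = a·p₁ + b·p₂ ≈ (0.900, -0.368, -0.233); φ = arcsin(p_z) ≈ -13.50°, λ = atan2(p_y, p_x) ≈ -22.22°.

≈ 13.5°S, 22.2°W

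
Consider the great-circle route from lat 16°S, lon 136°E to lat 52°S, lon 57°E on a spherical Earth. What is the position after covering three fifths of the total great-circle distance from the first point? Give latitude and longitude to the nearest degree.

Write both endpoints as unit vectors p₁, p₂ with components (cos φ cos λ, cos φ sin λ, sin φ).
The central angle between the endpoints is δ = arccos(p₁·p₂) ≈ 1.234 rad (70.7°).
Interpolate at f = 3/5 with slerp weights a = sin((1−f)δ)/sin δ ≈ 0.502, b = sin(fδ)/sin δ ≈ 0.715.
p = a·p₁ + b·p₂ ≈ (-0.107, 0.704, -0.702); φ = arcsin(p_z) ≈ -44.56°, λ = atan2(p_y, p_x) ≈ 98.68°.

≈ lat 45°S, lon 99°E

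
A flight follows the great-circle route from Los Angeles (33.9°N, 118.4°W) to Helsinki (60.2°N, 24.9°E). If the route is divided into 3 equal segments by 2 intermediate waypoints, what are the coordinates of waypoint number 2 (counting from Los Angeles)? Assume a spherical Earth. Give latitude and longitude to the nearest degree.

From cos δ = sin φ₁ sin φ₂ + cos φ₁ cos φ₂ cos Δλ, the central angle is δ ≈ 1.417 rad (81.2°).
Interpolate at f = 2/3 with slerp weights a = sin((1−f)δ)/sin δ ≈ 0.460, b = sin(fδ)/sin δ ≈ 0.820.
p = a·p₁ + b·p₂ ≈ (0.188, -0.165, 0.968); φ = arcsin(p_z) ≈ 75.54°, λ = atan2(p_y, p_x) ≈ -41.22°.

≈ 76°N, 41°W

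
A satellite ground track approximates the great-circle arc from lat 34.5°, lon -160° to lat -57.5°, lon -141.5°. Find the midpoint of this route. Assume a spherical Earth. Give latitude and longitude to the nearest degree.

≈ lat -12°, lon -153°

Write both endpoints as unit vectors p₁, p₂ with components (cos φ cos λ, cos φ sin λ, sin φ).
The central angle between the endpoints is δ = arccos(p₁·p₂) ≈ 1.629 rad (93.3°).
Interpolate at f = 1/2 with slerp weights a = sin((1−f)δ)/sin δ ≈ 0.728, b = sin(fδ)/sin δ ≈ 0.728.
p = a·p₁ + b·p₂ ≈ (-0.870, -0.449, -0.202); φ = arcsin(p_z) ≈ -11.64°, λ = atan2(p_y, p_x) ≈ -152.72°.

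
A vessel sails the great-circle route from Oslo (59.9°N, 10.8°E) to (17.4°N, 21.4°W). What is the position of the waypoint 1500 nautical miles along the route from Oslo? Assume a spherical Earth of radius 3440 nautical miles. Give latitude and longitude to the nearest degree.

Convert each endpoint to a unit vector on the sphere (x = cos φ cos λ, y = cos φ sin λ, z = sin φ).
The central angle between the endpoints is δ = arccos(p₁·p₂) ≈ 0.845 rad (48.4°). The total great-circle distance is δ·R ≈ 0.845 × 3440 ≈ 2907 nmi, so the target fraction is f = 1500/2907 ≈ 0.516.
Interpolate at f ≈ 0.516 with slerp weights a = sin((1−f)δ)/sin δ ≈ 0.532, b = sin(fδ)/sin δ ≈ 0.565.
p = a·p₁ + b·p₂ ≈ (0.764, -0.147, 0.629); φ = arcsin(p_z) ≈ 38.97°, λ = atan2(p_y, p_x) ≈ -10.87°.

≈ (39°N, 11°W)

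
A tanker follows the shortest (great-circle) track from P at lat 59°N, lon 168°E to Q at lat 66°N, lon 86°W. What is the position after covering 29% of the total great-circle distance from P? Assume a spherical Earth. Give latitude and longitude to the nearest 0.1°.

Write both endpoints as unit vectors p₁, p₂ with components (cos φ cos λ, cos φ sin λ, sin φ).
The central angle between the endpoints is δ = arccos(p₁·p₂) ≈ 0.759 rad (43.5°).
Interpolate at f = 0.29 with slerp weights a = sin((1−f)δ)/sin δ ≈ 0.746, b = sin(fδ)/sin δ ≈ 0.317.
p = a·p₁ + b·p₂ ≈ (-0.367, -0.049, 0.929); φ = arcsin(p_z) ≈ 68.29°, λ = atan2(p_y, p_x) ≈ -172.41°.

≈ lat 68.3°N, lon 172.4°W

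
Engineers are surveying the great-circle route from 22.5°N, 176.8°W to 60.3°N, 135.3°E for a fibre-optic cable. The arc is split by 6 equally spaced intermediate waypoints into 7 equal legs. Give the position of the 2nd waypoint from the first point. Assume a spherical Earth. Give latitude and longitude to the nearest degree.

The haversine formula gives a central angle δ ≈ 0.877 rad (50.3°) between the endpoints.
Interpolate at f = 2/7 with slerp weights a = sin((1−f)δ)/sin δ ≈ 0.763, b = sin(fδ)/sin δ ≈ 0.323.
p = a·p₁ + b·p₂ ≈ (-0.817, 0.073, 0.572); φ = arcsin(p_z) ≈ 34.89°, λ = atan2(p_y, p_x) ≈ 174.89°.

≈ 35°N, 175°E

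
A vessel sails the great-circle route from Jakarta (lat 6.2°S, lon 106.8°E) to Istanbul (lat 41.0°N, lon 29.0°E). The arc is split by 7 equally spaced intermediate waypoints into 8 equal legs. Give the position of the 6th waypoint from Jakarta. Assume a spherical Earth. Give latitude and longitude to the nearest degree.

≈ lat 33°N, lon 54°E

Write both endpoints as unit vectors p₁, p₂ with components (cos φ cos λ, cos φ sin λ, sin φ).
The central angle between the endpoints is δ = arccos(p₁·p₂) ≈ 1.483 rad (85.0°).
Interpolate at f = 6/8 with slerp weights a = sin((1−f)δ)/sin δ ≈ 0.364, b = sin(fδ)/sin δ ≈ 0.900.
p = a·p₁ + b·p₂ ≈ (0.490, 0.676, 0.551); φ = arcsin(p_z) ≈ 33.45°, λ = atan2(p_y, p_x) ≈ 54.06°.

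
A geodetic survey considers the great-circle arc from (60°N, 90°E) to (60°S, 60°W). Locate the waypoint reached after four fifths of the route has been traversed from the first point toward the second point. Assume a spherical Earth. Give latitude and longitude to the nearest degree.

≈ (42°S, 15°W)

Write both endpoints as unit vectors p₁, p₂ with components (cos φ cos λ, cos φ sin λ, sin φ).
The central angle between the endpoints is δ = arccos(p₁·p₂) ≈ 2.882 rad (165.1°).
Interpolate at f = 4/5 with slerp weights a = sin((1−f)δ)/sin δ ≈ 2.124, b = sin(fδ)/sin δ ≈ 2.891.
p = a·p₁ + b·p₂ ≈ (0.723, -0.190, -0.664); φ = arcsin(p_z) ≈ -41.64°, λ = atan2(p_y, p_x) ≈ -14.73°.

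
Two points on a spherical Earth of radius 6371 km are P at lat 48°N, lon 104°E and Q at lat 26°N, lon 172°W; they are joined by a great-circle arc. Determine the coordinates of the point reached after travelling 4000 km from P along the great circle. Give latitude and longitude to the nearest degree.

≈ lat 44°N, lon 157°E

From cos δ = sin φ₁ sin φ₂ + cos φ₁ cos φ₂ cos Δλ, the central angle is δ ≈ 1.172 rad (67.1°). The total great-circle distance is δ·R ≈ 1.172 × 6371 ≈ 7465 km, so the target fraction is f = 4000/7465 ≈ 0.536.
Interpolate at f ≈ 0.536 with slerp weights a = sin((1−f)δ)/sin δ ≈ 0.562, b = sin(fδ)/sin δ ≈ 0.638.
p = a·p₁ + b·p₂ ≈ (-0.658, 0.285, 0.697); φ = arcsin(p_z) ≈ 44.17°, λ = atan2(p_y, p_x) ≈ 156.60°.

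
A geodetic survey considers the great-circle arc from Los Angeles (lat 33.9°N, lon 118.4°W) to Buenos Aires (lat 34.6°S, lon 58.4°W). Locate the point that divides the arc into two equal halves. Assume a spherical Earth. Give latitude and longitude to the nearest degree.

≈ lat 0°N, lon 89°W

Write both endpoints as unit vectors p₁, p₂ with components (cos φ cos λ, cos φ sin λ, sin φ).
The central angle between the endpoints is δ = arccos(p₁·p₂) ≈ 1.546 rad (88.6°).
Interpolate at f = 1/2 with slerp weights a = sin((1−f)δ)/sin δ ≈ 0.698, b = sin(fδ)/sin δ ≈ 0.698.
p = a·p₁ + b·p₂ ≈ (0.026, -1.000, -0.007); φ = arcsin(p_z) ≈ -0.40°, λ = atan2(p_y, p_x) ≈ -88.54°.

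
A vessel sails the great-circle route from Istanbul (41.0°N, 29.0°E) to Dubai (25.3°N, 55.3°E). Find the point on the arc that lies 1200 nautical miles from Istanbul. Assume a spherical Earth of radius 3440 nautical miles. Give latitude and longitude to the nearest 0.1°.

Write both endpoints as unit vectors p₁, p₂ with components (cos φ cos λ, cos φ sin λ, sin φ).
The central angle between the endpoints is δ = arccos(p₁·p₂) ≈ 0.469 rad (26.9°). The total great-circle distance is δ·R ≈ 0.469 × 3440 ≈ 1613 nmi, so the target fraction is f = 1200/1613 ≈ 0.744.
Interpolate at f ≈ 0.744 with slerp weights a = sin((1−f)δ)/sin δ ≈ 0.265, b = sin(fδ)/sin δ ≈ 0.756.
p = a·p₁ + b·p₂ ≈ (0.564, 0.659, 0.497); φ = arcsin(p_z) ≈ 29.81°, λ = atan2(p_y, p_x) ≈ 49.44°.

≈ 29.8°N, 49.4°E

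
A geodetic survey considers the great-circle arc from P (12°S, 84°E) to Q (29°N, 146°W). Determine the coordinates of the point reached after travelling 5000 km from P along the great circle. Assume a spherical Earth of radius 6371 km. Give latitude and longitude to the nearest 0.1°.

≈ (10.3°N, 123.3°E)

Convert each endpoint to a unit vector on the sphere (x = cos φ cos λ, y = cos φ sin λ, z = sin φ).
The central angle between the endpoints is δ = arccos(p₁·p₂) ≈ 2.279 rad (130.6°). The total great-circle distance is δ·R ≈ 2.279 × 6371 ≈ 14521 km, so the target fraction is f = 5000/14521 ≈ 0.344.
Interpolate at f ≈ 0.344 with slerp weights a = sin((1−f)δ)/sin δ ≈ 1.313, b = sin(fδ)/sin δ ≈ 0.931.
p = a·p₁ + b·p₂ ≈ (-0.541, 0.822, 0.178); φ = arcsin(p_z) ≈ 10.26°, λ = atan2(p_y, p_x) ≈ 123.32°.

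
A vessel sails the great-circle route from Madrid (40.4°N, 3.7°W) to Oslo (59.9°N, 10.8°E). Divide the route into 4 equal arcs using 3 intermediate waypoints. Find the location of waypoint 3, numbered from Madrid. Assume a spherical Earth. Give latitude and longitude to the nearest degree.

Convert each endpoint to a unit vector on the sphere (x = cos φ cos λ, y = cos φ sin λ, z = sin φ).
The central angle between the endpoints is δ = arccos(p₁·p₂) ≈ 0.375 rad (21.5°).
Interpolate at f = 3/4 with slerp weights a = sin((1−f)δ)/sin δ ≈ 0.256, b = sin(fδ)/sin δ ≈ 0.758.
p = a·p₁ + b·p₂ ≈ (0.568, 0.059, 0.821); φ = arcsin(p_z) ≈ 55.21°, λ = atan2(p_y, p_x) ≈ 5.90°.

≈ 55°N, 6°E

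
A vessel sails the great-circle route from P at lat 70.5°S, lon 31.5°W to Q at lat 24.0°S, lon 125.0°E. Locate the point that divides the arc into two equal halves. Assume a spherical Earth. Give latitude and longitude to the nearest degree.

≈ lat 65°S, lon 113°E

From cos δ = sin φ₁ sin φ₂ + cos φ₁ cos φ₂ cos Δλ, the central angle is δ ≈ 1.467 rad (84.0°).
Interpolate at f = 1/2 with slerp weights a = sin((1−f)δ)/sin δ ≈ 0.673, b = sin(fδ)/sin δ ≈ 0.673.
p = a·p₁ + b·p₂ ≈ (-0.161, 0.386, -0.908); φ = arcsin(p_z) ≈ -65.26°, λ = atan2(p_y, p_x) ≈ 112.64°.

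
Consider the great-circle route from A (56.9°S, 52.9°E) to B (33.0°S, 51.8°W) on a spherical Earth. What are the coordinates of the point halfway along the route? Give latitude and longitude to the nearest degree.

≈ (58°S, 15°W)

Convert each endpoint to a unit vector on the sphere (x = cos φ cos λ, y = cos φ sin λ, z = sin φ).
The central angle between the endpoints is δ = arccos(p₁·p₂) ≈ 1.224 rad (70.1°).
Interpolate at f = 1/2 with slerp weights a = sin((1−f)δ)/sin δ ≈ 0.611, b = sin(fδ)/sin δ ≈ 0.611.
p = a·p₁ + b·p₂ ≈ (0.518, -0.137, -0.844); φ = arcsin(p_z) ≈ -57.61°, λ = atan2(p_y, p_x) ≈ -14.77°.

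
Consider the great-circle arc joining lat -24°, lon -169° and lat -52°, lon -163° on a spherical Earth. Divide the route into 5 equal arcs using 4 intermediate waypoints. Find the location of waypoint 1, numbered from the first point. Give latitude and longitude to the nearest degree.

≈ lat -30°, lon -168°

Write both endpoints as unit vectors p₁, p₂ with components (cos φ cos λ, cos φ sin λ, sin φ).
The central angle between the endpoints is δ = arccos(p₁·p₂) ≈ 0.495 rad (28.4°).
Interpolate at f = 1/5 with slerp weights a = sin((1−f)δ)/sin δ ≈ 0.812, b = sin(fδ)/sin δ ≈ 0.208.
p = a·p₁ + b·p₂ ≈ (-0.851, -0.179, -0.494); φ = arcsin(p_z) ≈ -29.62°, λ = atan2(p_y, p_x) ≈ -168.12°.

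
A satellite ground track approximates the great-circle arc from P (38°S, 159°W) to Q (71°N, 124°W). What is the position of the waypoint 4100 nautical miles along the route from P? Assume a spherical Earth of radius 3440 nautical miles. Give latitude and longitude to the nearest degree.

Write both endpoints as unit vectors p₁, p₂ with components (cos φ cos λ, cos φ sin λ, sin φ).
The central angle between the endpoints is δ = arccos(p₁·p₂) ≈ 1.952 rad (111.8°). The total great-circle distance is δ·R ≈ 1.952 × 3440 ≈ 6715 nmi, so the target fraction is f = 4100/6715 ≈ 0.611.
Interpolate at f ≈ 0.611 with slerp weights a = sin((1−f)δ)/sin δ ≈ 0.742, b = sin(fδ)/sin δ ≈ 1.001.
p = a·p₁ + b·p₂ ≈ (-0.728, -0.480, 0.489); φ = arcsin(p_z) ≈ 29.30°, λ = atan2(p_y, p_x) ≈ -146.62°.

≈ (29°N, 147°W)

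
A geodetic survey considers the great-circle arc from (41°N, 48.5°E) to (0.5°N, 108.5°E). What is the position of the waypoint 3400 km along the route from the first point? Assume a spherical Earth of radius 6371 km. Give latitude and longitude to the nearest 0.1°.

≈ (25.5°N, 80.4°E)

From cos δ = sin φ₁ sin φ₂ + cos φ₁ cos φ₂ cos Δλ, the central angle is δ ≈ 1.178 rad (67.5°). The total great-circle distance is δ·R ≈ 1.178 × 6371 ≈ 7503 km, so the target fraction is f = 3400/7503 ≈ 0.453.
Interpolate at f ≈ 0.453 with slerp weights a = sin((1−f)δ)/sin δ ≈ 0.650, b = sin(fδ)/sin δ ≈ 0.551.
p = a·p₁ + b·p₂ ≈ (0.150, 0.890, 0.431); φ = arcsin(p_z) ≈ 25.55°, λ = atan2(p_y, p_x) ≈ 80.41°.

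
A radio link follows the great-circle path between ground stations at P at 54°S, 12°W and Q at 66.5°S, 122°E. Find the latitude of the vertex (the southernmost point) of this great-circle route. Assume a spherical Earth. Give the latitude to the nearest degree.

≈ 78°S

The great circle lies in the plane with unit normal n̂ = (p₁ × p₂)/|p₁ × p₂|.
Here n̂_z ≈ +0.207; the vertex latitude is φ_max = arccos|n̂_z| ≈ 78.1°.
Check via Clairaut: cos φ_max = |cos φ₁| · sin C = cos(54.0°)·sin(159.4°) ≈ 0.207, again giving ≈ 78.1°.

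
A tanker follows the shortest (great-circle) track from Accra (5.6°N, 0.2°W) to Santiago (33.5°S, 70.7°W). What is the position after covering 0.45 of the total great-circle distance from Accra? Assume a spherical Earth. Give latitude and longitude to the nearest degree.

From cos δ = sin φ₁ sin φ₂ + cos φ₁ cos φ₂ cos Δλ, the central angle is δ ≈ 1.346 rad (77.1°).
Interpolate at f = 0.45 with slerp weights a = sin((1−f)δ)/sin δ ≈ 0.692, b = sin(fδ)/sin δ ≈ 0.584.
p = a·p₁ + b·p₂ ≈ (0.849, -0.462, -0.255); φ = arcsin(p_z) ≈ -14.76°, λ = atan2(p_y, p_x) ≈ -28.54°.

≈ 15°S, 29°W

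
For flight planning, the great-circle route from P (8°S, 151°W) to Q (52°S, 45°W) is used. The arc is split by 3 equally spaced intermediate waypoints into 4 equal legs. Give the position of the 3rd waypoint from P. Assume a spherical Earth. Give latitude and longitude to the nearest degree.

The haversine formula gives a central angle δ ≈ 1.629 rad (93.3°) between the endpoints.
Interpolate at f = 3/4 with slerp weights a = sin((1−f)δ)/sin δ ≈ 0.397, b = sin(fδ)/sin δ ≈ 0.941.
p = a·p₁ + b·p₂ ≈ (0.066, -0.600, -0.797); φ = arcsin(p_z) ≈ -52.85°, λ = atan2(p_y, p_x) ≈ -83.71°.

≈ (53°S, 84°W)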